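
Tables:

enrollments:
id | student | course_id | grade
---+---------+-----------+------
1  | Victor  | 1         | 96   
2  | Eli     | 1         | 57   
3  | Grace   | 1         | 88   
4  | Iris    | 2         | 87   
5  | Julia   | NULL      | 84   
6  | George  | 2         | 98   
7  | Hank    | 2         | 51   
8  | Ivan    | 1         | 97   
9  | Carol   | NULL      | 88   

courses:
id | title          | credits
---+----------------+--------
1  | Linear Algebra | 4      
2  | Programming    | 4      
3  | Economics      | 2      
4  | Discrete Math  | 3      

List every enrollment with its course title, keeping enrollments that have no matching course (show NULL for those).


LEFT JOIN keeps every row from enrollments (the left table); where course_id has no match in courses, the course columns become NULL. Walk through each enrollment:
  - enrollment 1 (Victor): course_id=1 -> matches Linear Algebra
  - enrollment 2 (Eli): course_id=1 -> matches Linear Algebra
  - enrollment 3 (Grace): course_id=1 -> matches Linear Algebra
  - enrollment 4 (Iris): course_id=2 -> matches Programming
  - enrollment 5 (Julia): course_id=NULL, no match -> kept with NULL
  - enrollment 6 (George): course_id=2 -> matches Programming
  - enrollment 7 (Hank): course_id=2 -> matches Programming
  - enrollment 8 (Ivan): course_id=1 -> matches Linear Algebra
  - enrollment 9 (Carol): course_id=NULL, no match -> kept with NULL
All 9 rows appear; 2 have NULL course.

SQL:
SELECT a.student, b.title AS course
FROM enrollments a
LEFT JOIN courses b ON a.course_id = b.id

Result:
student | course        
--------+---------------
Victor  | Linear Algebra
Eli     | Linear Algebra
Grace   | Linear Algebra
Iris    | Programming   
Julia   | NULL          
George  | Programming   
Hank    | Programming   
Ivan    | Linear Algebra
Carol   | NULL          


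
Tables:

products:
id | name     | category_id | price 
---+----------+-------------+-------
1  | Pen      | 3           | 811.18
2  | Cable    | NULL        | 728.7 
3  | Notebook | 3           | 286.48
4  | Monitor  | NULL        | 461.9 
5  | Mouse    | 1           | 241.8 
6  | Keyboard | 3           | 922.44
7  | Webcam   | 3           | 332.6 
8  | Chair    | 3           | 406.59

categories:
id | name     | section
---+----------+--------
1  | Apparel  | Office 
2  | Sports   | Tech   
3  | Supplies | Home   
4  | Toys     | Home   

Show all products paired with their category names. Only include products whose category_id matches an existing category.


INNER JOIN keeps only products rows whose category_id matches an id in categories. Walk through each product:
  - product 1 (Pen): category_id=3 -> matches Supplies
  - product 2 (Cable): category_id=NULL, no match -> dropped
  - product 3 (Notebook): category_id=3 -> matches Supplies
  - product 4 (Monitor): category_id=NULL, no match -> dropped
  - product 5 (Mouse): category_id=1 -> matches Apparel
  - product 6 (Keyboard): category_id=3 -> matches Supplies
  - product 7 (Webcam): category_id=3 -> matches Supplies
  - product 8 (Chair): category_id=3 -> matches Supplies
So 2 of 8 rows are dropped.

SQL:
SELECT a.name, b.name AS category
FROM products a
INNER JOIN categories b ON a.category_id = b.id

Result:
name     | category
---------+---------
Pen      | Supplies
Notebook | Supplies
Mouse    | Apparel 
Keyboard | Supplies
Webcam   | Supplies
Chair    | Supplies


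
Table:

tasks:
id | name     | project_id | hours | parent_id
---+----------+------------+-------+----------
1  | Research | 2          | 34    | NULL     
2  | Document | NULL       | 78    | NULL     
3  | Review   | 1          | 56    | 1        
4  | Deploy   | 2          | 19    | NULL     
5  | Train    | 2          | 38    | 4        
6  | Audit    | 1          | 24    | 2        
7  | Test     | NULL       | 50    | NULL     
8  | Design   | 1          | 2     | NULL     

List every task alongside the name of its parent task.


This is a self-join: tasks is joined to a second copy of itself, matching each row's parent_id to another row's id. Use LEFT JOIN so rows with parent_id=NULL are kept.
  - task 1 (Research): parent_id=NULL -> NULL
  - task 2 (Document): parent_id=NULL -> NULL
  - task 3 (Review): parent_id=1 -> Research
  - task 4 (Deploy): parent_id=NULL -> NULL
  - task 5 (Train): parent_id=4 -> Deploy
  - task 6 (Audit): parent_id=2 -> Document
  - task 7 (Test): parent_id=NULL -> NULL
  - task 8 (Design): parent_id=NULL -> NULL

SQL:
SELECT a.name AS item, b.name AS parent
FROM tasks a
LEFT JOIN tasks b ON a.parent_id = b.id

Result:
item     | parent  
---------+---------
Research | NULL    
Document | NULL    
Review   | Research
Deploy   | NULL    
Train    | Deploy  
Audit    | Document
Test     | NULL    
Design   | NULL    


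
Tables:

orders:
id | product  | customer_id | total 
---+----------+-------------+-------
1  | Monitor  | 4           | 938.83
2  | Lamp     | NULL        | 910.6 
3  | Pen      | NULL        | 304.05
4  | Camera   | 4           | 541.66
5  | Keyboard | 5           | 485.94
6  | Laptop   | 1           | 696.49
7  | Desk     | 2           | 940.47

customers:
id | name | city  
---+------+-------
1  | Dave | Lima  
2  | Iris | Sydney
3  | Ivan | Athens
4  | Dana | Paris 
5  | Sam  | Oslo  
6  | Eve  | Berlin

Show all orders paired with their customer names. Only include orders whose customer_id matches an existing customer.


INNER JOIN keeps only orders rows whose customer_id matches an id in customers. Walk through each order:
  - order 1 (Monitor): customer_id=4 -> matches Dana
  - order 2 (Lamp): customer_id=NULL, no match -> dropped
  - order 3 (Pen): customer_id=NULL, no match -> dropped
  - order 4 (Camera): customer_id=4 -> matches Dana
  - order 5 (Keyboard): customer_id=5 -> matches Sam
  - order 6 (Laptop): customer_id=1 -> matches Dave
  - order 7 (Desk): customer_id=2 -> matches Iris
So 2 of 7 rows are dropped.

SQL:
SELECT a.product, b.name AS customer
FROM orders a
INNER JOIN customers b ON a.customer_id = b.id

Result:
product  | customer
---------+---------
Monitor  | Dana    
Camera   | Dana    
Keyboard | Sam     
Laptop   | Dave    
Desk     | Iris    


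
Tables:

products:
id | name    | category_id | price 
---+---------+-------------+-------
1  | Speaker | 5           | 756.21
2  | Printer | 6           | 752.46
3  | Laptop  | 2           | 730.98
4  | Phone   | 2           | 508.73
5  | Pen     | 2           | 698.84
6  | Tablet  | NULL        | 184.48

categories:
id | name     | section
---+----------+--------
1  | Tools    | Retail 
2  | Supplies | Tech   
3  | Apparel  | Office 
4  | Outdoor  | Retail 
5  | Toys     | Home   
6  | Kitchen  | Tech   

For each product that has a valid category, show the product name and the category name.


INNER JOIN keeps only products rows whose category_id matches an id in categories. Walk through each product:
  - product 1 (Speaker): category_id=5 -> matches Toys
  - product 2 (Printer): category_id=6 -> matches Kitchen
  - product 3 (Laptop): category_id=2 -> matches Supplies
  - product 4 (Phone): category_id=2 -> matches Supplies
  - product 5 (Pen): category_id=2 -> matches Supplies
  - product 6 (Tablet): category_id=NULL, no match -> dropped
So 1 of 6 rows is dropped.

SQL:
SELECT a.name, b.name AS category
FROM products a
INNER JOIN categories b ON a.category_id = b.id

Result:
name    | category
--------+---------
Speaker | Toys    
Printer | Kitchen 
Laptop  | Supplies
Phone   | Supplies
Pen     | Supplies


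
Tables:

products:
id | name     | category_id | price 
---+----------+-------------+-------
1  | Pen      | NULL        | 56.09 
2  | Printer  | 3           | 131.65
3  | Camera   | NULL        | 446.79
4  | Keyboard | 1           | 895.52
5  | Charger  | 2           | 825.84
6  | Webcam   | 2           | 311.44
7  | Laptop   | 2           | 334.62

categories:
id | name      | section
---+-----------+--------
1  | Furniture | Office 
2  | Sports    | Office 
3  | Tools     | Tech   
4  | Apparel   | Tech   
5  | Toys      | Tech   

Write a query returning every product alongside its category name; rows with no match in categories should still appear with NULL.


LEFT JOIN keeps every row from products (the left table); where category_id has no match in categories, the category columns become NULL. Walk through each product:
  - product 1 (Pen): category_id=NULL, no match -> kept with NULL
  - product 2 (Printer): category_id=3 -> matches Tools
  - product 3 (Camera): category_id=NULL, no match -> kept with NULL
  - product 4 (Keyboard): category_id=1 -> matches Furniture
  - product 5 (Charger): category_id=2 -> matches Sports
  - product 6 (Webcam): category_id=2 -> matches Sports
  - product 7 (Laptop): category_id=2 -> matches Sports
All 7 rows appear; 2 have NULL category.

SQL:
SELECT a.name, b.name AS category
FROM products a
LEFT JOIN categories b ON a.category_id = b.id

Result:
name     | category 
---------+----------
Pen      | NULL     
Printer  | Tools    
Camera   | NULL     
Keyboard | Furniture
Charger  | Sports   
Webcam   | Sports   
Laptop   | Sports   


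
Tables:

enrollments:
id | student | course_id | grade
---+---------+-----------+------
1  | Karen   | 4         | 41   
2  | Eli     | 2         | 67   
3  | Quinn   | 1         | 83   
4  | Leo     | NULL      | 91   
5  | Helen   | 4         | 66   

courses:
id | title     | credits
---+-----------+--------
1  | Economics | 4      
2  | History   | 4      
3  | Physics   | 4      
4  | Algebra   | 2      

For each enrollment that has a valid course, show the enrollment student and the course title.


INNER JOIN keeps only enrollments rows whose course_id matches an id in courses. Walk through each enrollment:
  - enrollment 1 (Karen): course_id=4 -> matches Algebra
  - enrollment 2 (Eli): course_id=2 -> matches History
  - enrollment 3 (Quinn): course_id=1 -> matches Economics
  - enrollment 4 (Leo): course_id=NULL, no match -> dropped
  - enrollment 5 (Helen): course_id=4 -> matches Algebra
So 1 of 5 rows is dropped.

SQL:
SELECT a.student, b.title AS course
FROM enrollments a
INNER JOIN courses b ON a.course_id = b.id

Result:
student | course   
--------+----------
Karen   | Algebra  
Eli     | History  
Quinn   | Economics
Helen   | Algebra  


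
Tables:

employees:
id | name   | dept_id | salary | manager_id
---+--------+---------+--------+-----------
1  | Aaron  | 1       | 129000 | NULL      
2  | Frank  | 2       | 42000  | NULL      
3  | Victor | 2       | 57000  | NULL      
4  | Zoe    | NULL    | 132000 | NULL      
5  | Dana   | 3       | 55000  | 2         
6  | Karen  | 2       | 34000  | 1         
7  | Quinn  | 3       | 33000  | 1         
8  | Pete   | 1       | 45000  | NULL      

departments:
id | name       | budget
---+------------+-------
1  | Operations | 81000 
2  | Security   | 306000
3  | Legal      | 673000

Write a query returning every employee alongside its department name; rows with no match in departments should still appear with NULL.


LEFT JOIN keeps every row from employees (the left table); where dept_id has no match in departments, the department columns become NULL. Walk through each employee:
  - employee 1 (Aaron): dept_id=1 -> matches Operations
  - employee 2 (Frank): dept_id=2 -> matches Security
  - employee 3 (Victor): dept_id=2 -> matches Security
  - employee 4 (Zoe): dept_id=NULL, no match -> kept with NULL
  - employee 5 (Dana): dept_id=3 -> matches Legal
  - employee 6 (Karen): dept_id=2 -> matches Security
  - employee 7 (Quinn): dept_id=3 -> matches Legal
  - employee 8 (Pete): dept_id=1 -> matches Operations
All 8 rows appear; 1 has NULL department.

SQL:
SELECT a.name, b.name AS department
FROM employees a
LEFT JOIN departments b ON a.dept_id = b.id

Result:
name   | department
-------+-----------
Aaron  | Operations
Frank  | Security  
Victor | Security  
Zoe    | NULL      
Dana   | Legal     
Karen  | Security  
Quinn  | Legal     
Pete   | Operations


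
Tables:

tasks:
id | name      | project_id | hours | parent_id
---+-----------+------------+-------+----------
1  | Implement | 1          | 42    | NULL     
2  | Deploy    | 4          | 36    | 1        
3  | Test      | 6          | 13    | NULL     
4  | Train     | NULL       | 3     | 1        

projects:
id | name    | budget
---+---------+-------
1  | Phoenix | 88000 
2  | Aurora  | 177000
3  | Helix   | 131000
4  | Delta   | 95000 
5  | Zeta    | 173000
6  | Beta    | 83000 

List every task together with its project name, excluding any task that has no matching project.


INNER JOIN keeps only tasks rows whose project_id matches an id in projects. Walk through each task:
  - task 1 (Implement): project_id=1 -> matches Phoenix
  - task 2 (Deploy): project_id=4 -> matches Delta
  - task 3 (Test): project_id=6 -> matches Beta
  - task 4 (Train): project_id=NULL, no match -> dropped
So 1 of 4 rows is dropped.

SQL:
SELECT a.name, b.name AS project
FROM tasks a
INNER JOIN projects b ON a.project_id = b.id

Result:
name      | project
----------+--------
Implement | Phoenix
Deploy    | Delta  
Test      | Beta   


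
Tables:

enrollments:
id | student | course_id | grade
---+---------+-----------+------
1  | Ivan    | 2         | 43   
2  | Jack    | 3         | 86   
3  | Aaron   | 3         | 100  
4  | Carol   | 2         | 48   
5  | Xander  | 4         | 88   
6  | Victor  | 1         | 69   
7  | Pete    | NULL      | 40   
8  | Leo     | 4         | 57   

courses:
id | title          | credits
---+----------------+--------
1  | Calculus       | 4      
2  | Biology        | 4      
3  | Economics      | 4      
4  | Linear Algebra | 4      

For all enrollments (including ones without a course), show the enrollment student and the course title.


LEFT JOIN keeps every row from enrollments (the left table); where course_id has no match in courses, the course columns become NULL. Walk through each enrollment:
  - enrollment 1 (Ivan): course_id=2 -> matches Biology
  - enrollment 2 (Jack): course_id=3 -> matches Economics
  - enrollment 3 (Aaron): course_id=3 -> matches Economics
  - enrollment 4 (Carol): course_id=2 -> matches Biology
  - enrollment 5 (Xander): course_id=4 -> matches Linear Algebra
  - enrollment 6 (Victor): course_id=1 -> matches Calculus
  - enrollment 7 (Pete): course_id=NULL, no match -> kept with NULL
  - enrollment 8 (Leo): course_id=4 -> matches Linear Algebra
All 8 rows appear; 1 has NULL course.

SQL:
SELECT a.student, b.title AS course
FROM enrollments a
LEFT JOIN courses b ON a.course_id = b.id

Result:
student | course        
--------+---------------
Ivan    | Biology       
Jack    | Economics     
Aaron   | Economics     
Carol   | Biology       
Xander  | Linear Algebra
Victor  | Calculus      
Pete    | NULL          
Leo     | Linear Algebra


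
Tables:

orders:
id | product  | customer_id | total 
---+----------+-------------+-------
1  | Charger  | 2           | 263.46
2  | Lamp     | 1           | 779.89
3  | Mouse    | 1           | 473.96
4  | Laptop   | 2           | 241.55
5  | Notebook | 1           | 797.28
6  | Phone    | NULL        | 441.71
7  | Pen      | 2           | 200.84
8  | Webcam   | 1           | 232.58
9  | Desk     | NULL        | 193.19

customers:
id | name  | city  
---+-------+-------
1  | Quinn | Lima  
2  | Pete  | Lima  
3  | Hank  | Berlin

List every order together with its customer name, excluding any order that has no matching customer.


INNER JOIN keeps only orders rows whose customer_id matches an id in customers. Walk through each order:
  - order 1 (Charger): customer_id=2 -> matches Pete
  - order 2 (Lamp): customer_id=1 -> matches Quinn
  - order 3 (Mouse): customer_id=1 -> matches Quinn
  - order 4 (Laptop): customer_id=2 -> matches Pete
  - order 5 (Notebook): customer_id=1 -> matches Quinn
  - order 6 (Phone): customer_id=NULL, no match -> dropped
  - order 7 (Pen): customer_id=2 -> matches Pete
  - order 8 (Webcam): customer_id=1 -> matches Quinn
  - order 9 (Desk): customer_id=NULL, no match -> dropped
So 2 of 9 rows are dropped.

SQL:
SELECT a.product, b.name AS customer
FROM orders a
INNER JOIN customers b ON a.customer_id = b.id

Result:
product  | customer
---------+---------
Charger  | Pete    
Lamp     | Quinn   
Mouse    | Quinn   
Laptop   | Pete    
Notebook | Quinn   
Pen      | Pete    
Webcam   | Quinn   


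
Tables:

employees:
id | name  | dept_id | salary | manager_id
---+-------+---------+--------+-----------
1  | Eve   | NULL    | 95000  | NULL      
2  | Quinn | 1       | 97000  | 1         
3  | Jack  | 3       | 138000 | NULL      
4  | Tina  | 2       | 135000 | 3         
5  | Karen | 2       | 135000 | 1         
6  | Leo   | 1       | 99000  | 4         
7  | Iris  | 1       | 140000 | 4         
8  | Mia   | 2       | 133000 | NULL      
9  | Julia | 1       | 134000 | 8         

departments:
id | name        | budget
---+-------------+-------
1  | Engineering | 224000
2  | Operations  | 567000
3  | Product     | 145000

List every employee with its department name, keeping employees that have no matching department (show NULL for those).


LEFT JOIN keeps every row from employees (the left table); where dept_id has no match in departments, the department columns become NULL. Walk through each employee:
  - employee 1 (Eve): dept_id=NULL, no match -> kept with NULL
  - employee 2 (Quinn): dept_id=1 -> matches Engineering
  - employee 3 (Jack): dept_id=3 -> matches Product
  - employee 4 (Tina): dept_id=2 -> matches Operations
  - employee 5 (Karen): dept_id=2 -> matches Operations
  - employee 6 (Leo): dept_id=1 -> matches Engineering
  - employee 7 (Iris): dept_id=1 -> matches Engineering
  - employee 8 (Mia): dept_id=2 -> matches Operations
  - employee 9 (Julia): dept_id=1 -> matches Engineering
All 9 rows appear; 1 has NULL department.

SQL:
SELECT a.name, b.name AS department
FROM employees a
LEFT JOIN departments b ON a.dept_id = b.id

Result:
name  | department 
------+------------
Eve   | NULL       
Quinn | Engineering
Jack  | Product    
Tina  | Operations 
Karen | Operations 
Leo   | Engineering
Iris  | Engineering
Mia   | Operations 
Julia | Engineering


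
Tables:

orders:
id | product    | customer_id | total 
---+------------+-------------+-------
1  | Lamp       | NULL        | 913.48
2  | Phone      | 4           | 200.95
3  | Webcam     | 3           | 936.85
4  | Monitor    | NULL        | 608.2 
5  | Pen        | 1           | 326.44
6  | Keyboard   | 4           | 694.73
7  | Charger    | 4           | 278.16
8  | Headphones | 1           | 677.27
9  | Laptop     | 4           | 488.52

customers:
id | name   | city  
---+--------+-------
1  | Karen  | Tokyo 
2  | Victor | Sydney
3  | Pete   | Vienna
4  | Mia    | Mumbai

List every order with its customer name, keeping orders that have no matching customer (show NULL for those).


LEFT JOIN keeps every row from orders (the left table); where customer_id has no match in customers, the customer columns become NULL. Walk through each order:
  - order 1 (Lamp): customer_id=NULL, no match -> kept with NULL
  - order 2 (Phone): customer_id=4 -> matches Mia
  - order 3 (Webcam): customer_id=3 -> matches Pete
  - order 4 (Monitor): customer_id=NULL, no match -> kept with NULL
  - order 5 (Pen): customer_id=1 -> matches Karen
  - order 6 (Keyboard): customer_id=4 -> matches Mia
  - order 7 (Charger): customer_id=4 -> matches Mia
  - order 8 (Headphones): customer_id=1 -> matches Karen
  - order 9 (Laptop): customer_id=4 -> matches Mia
All 9 rows appear; 2 have NULL customer.

SQL:
SELECT a.product, b.name AS customer
FROM orders a
LEFT JOIN customers b ON a.customer_id = b.id

Result:
product    | customer
-----------+---------
Lamp       | NULL    
Phone      | Mia     
Webcam     | Pete    
Monitor    | NULL    
Pen        | Karen   
Keyboard   | Mia     
Charger    | Mia     
Headphones | Karen   
Laptop     | Mia     


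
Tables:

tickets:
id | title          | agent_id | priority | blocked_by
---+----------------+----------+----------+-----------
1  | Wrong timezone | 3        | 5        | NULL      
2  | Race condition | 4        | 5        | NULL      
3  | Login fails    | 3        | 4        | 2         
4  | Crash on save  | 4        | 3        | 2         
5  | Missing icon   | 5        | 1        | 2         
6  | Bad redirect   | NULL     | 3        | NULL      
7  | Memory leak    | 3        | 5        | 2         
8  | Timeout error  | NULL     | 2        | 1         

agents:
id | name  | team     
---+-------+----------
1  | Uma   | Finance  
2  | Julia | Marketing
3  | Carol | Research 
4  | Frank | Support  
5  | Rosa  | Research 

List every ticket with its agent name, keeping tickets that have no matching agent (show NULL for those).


LEFT JOIN keeps every row from tickets (the left table); where agent_id has no match in agents, the agent columns become NULL. Walk through each ticket:
  - ticket 1 (Wrong timezone): agent_id=3 -> matches Carol
  - ticket 2 (Race condition): agent_id=4 -> matches Frank
  - ticket 3 (Login fails): agent_id=3 -> matches Carol
  - ticket 4 (Crash on save): agent_id=4 -> matches Frank
  - ticket 5 (Missing icon): agent_id=5 -> matches Rosa
  - ticket 6 (Bad redirect): agent_id=NULL, no match -> kept with NULL
  - ticket 7 (Memory leak): agent_id=3 -> matches Carol
  - ticket 8 (Timeout error): agent_id=NULL, no match -> kept with NULL
All 8 rows appear; 2 have NULL agent.

SQL:
SELECT a.title, b.name AS agent
FROM tickets a
LEFT JOIN agents b ON a.agent_id = b.id

Result:
title          | agent
---------------+------
Wrong timezone | Carol
Race condition | Frank
Login fails    | Carol
Crash on save  | Frank
Missing icon   | Rosa 
Bad redirect   | NULL 
Memory leak    | Carol
Timeout error  | NULL 


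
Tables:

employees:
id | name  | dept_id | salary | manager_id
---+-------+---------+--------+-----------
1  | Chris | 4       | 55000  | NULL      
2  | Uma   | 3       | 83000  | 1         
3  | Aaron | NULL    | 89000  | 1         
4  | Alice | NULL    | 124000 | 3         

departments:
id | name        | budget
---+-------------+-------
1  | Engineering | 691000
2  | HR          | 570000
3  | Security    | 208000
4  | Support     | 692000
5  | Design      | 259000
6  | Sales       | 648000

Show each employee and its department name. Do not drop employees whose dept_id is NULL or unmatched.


LEFT JOIN keeps every row from employees (the left table); where dept_id has no match in departments, the department columns become NULL. Walk through each employee:
  - employee 1 (Chris): dept_id=4 -> matches Support
  - employee 2 (Uma): dept_id=3 -> matches Security
  - employee 3 (Aaron): dept_id=NULL, no match -> kept with NULL
  - employee 4 (Alice): dept_id=NULL, no match -> kept with NULL
All 4 rows appear; 2 have NULL department.

SQL:
SELECT a.name, b.name AS department
FROM employees a
LEFT JOIN departments b ON a.dept_id = b.id

Result:
name  | department
------+-----------
Chris | Support   
Uma   | Security  
Aaron | NULL      
Alice | NULL      


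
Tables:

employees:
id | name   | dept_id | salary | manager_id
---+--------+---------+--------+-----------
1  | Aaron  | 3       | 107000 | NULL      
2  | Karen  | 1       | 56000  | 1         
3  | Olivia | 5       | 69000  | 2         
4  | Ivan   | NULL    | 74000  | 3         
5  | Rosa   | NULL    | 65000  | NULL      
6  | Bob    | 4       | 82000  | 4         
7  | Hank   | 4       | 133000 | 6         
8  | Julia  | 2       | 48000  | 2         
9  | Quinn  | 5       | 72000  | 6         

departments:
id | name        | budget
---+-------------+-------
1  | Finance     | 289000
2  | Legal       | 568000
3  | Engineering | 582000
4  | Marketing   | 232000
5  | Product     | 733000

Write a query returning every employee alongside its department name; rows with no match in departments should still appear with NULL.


LEFT JOIN keeps every row from employees (the left table); where dept_id has no match in departments, the department columns become NULL. Walk through each employee:
  - employee 1 (Aaron): dept_id=3 -> matches Engineering
  - employee 2 (Karen): dept_id=1 -> matches Finance
  - employee 3 (Olivia): dept_id=5 -> matches Product
  - employee 4 (Ivan): dept_id=NULL, no match -> kept with NULL
  - employee 5 (Rosa): dept_id=NULL, no match -> kept with NULL
  - employee 6 (Bob): dept_id=4 -> matches Marketing
  - employee 7 (Hank): dept_id=4 -> matches Marketing
  - employee 8 (Julia): dept_id=2 -> matches Legal
  - employee 9 (Quinn): dept_id=5 -> matches Product
All 9 rows appear; 2 have NULL department.

SQL:
SELECT a.name, b.name AS department
FROM employees a
LEFT JOIN departments b ON a.dept_id = b.id

Result:
name   | department 
-------+------------
Aaron  | Engineering
Karen  | Finance    
Olivia | Product    
Ivan   | NULL       
Rosa   | NULL       
Bob    | Marketing  
Hank   | Marketing  
Julia  | Legal      
Quinn  | Product    


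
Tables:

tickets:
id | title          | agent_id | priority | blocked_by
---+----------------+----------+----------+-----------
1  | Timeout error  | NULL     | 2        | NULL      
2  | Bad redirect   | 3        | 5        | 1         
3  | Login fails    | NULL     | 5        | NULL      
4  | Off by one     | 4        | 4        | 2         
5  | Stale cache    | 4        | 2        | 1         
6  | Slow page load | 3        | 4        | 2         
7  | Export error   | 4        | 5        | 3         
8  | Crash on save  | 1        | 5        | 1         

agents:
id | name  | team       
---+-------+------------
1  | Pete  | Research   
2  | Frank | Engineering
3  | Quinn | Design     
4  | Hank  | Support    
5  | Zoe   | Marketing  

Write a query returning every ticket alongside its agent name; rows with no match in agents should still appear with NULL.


LEFT JOIN keeps every row from tickets (the left table); where agent_id has no match in agents, the agent columns become NULL. Walk through each ticket:
  - ticket 1 (Timeout error): agent_id=NULL, no match -> kept with NULL
  - ticket 2 (Bad redirect): agent_id=3 -> matches Quinn
  - ticket 3 (Login fails): agent_id=NULL, no match -> kept with NULL
  - ticket 4 (Off by one): agent_id=4 -> matches Hank
  - ticket 5 (Stale cache): agent_id=4 -> matches Hank
  - ticket 6 (Slow page load): agent_id=3 -> matches Quinn
  - ticket 7 (Export error): agent_id=4 -> matches Hank
  - ticket 8 (Crash on save): agent_id=1 -> matches Pete
All 8 rows appear; 2 have NULL agent.

SQL:
SELECT a.title, b.name AS agent
FROM tickets a
LEFT JOIN agents b ON a.agent_id = b.id

Result:
title          | agent
---------------+------
Timeout error  | NULL 
Bad redirect   | Quinn
Login fails    | NULL 
Off by one     | Hank 
Stale cache    | Hank 
Slow page load | Quinn
Export error   | Hank 
Crash on save  | Pete 


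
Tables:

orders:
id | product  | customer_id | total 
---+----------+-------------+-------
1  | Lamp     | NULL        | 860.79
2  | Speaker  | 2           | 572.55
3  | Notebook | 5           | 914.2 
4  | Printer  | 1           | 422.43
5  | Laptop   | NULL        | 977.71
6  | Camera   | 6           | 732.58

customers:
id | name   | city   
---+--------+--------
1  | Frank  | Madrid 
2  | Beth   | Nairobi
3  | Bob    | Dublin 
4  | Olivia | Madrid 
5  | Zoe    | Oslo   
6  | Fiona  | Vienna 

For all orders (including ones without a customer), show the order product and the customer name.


LEFT JOIN keeps every row from orders (the left table); where customer_id has no match in customers, the customer columns become NULL. Walk through each order:
  - order 1 (Lamp): customer_id=NULL, no match -> kept with NULL
  - order 2 (Speaker): customer_id=2 -> matches Beth
  - order 3 (Notebook): customer_id=5 -> matches Zoe
  - order 4 (Printer): customer_id=1 -> matches Frank
  - order 5 (Laptop): customer_id=NULL, no match -> kept with NULL
  - order 6 (Camera): customer_id=6 -> matches Fiona
All 6 rows appear; 2 have NULL customer.

SQL:
SELECT a.product, b.name AS customer
FROM orders a
LEFT JOIN customers b ON a.customer_id = b.id

Result:
product  | customer
---------+---------
Lamp     | NULL    
Speaker  | Beth    
Notebook | Zoe     
Printer  | Frank   
Laptop   | NULL    
Camera   | Fiona   


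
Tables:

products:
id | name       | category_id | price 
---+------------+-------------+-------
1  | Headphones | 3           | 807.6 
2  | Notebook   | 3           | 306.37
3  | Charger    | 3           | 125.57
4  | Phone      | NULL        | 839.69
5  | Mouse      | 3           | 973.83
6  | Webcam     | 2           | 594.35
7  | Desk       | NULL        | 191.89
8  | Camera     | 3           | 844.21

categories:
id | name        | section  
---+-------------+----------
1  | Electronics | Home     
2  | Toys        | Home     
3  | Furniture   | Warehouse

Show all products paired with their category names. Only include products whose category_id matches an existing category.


INNER JOIN keeps only products rows whose category_id matches an id in categories. Walk through each product:
  - product 1 (Headphones): category_id=3 -> matches Furniture
  - product 2 (Notebook): category_id=3 -> matches Furniture
  - product 3 (Charger): category_id=3 -> matches Furniture
  - product 4 (Phone): category_id=NULL, no match -> dropped
  - product 5 (Mouse): category_id=3 -> matches Furniture
  - product 6 (Webcam): category_id=2 -> matches Toys
  - product 7 (Desk): category_id=NULL, no match -> dropped
  - product 8 (Camera): category_id=3 -> matches Furniture
So 2 of 8 rows are dropped.

SQL:
SELECT a.name, b.name AS category
FROM products a
INNER JOIN categories b ON a.category_id = b.id

Result:
name       | category 
-----------+----------
Headphones | Furniture
Notebook   | Furniture
Charger    | Furniture
Mouse      | Furniture
Webcam     | Toys     
Camera     | Furniture


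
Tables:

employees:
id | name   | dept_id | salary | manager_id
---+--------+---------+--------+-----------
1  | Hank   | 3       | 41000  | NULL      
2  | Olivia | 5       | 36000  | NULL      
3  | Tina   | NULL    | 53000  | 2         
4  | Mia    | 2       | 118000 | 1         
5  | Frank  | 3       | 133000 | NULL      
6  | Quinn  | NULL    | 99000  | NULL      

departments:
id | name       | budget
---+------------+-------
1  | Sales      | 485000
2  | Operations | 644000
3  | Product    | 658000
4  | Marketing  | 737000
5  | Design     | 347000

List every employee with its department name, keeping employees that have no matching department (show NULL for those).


LEFT JOIN keeps every row from employees (the left table); where dept_id has no match in departments, the department columns become NULL. Walk through each employee:
  - employee 1 (Hank): dept_id=3 -> matches Product
  - employee 2 (Olivia): dept_id=5 -> matches Design
  - employee 3 (Tina): dept_id=NULL, no match -> kept with NULL
  - employee 4 (Mia): dept_id=2 -> matches Operations
  - employee 5 (Frank): dept_id=3 -> matches Product
  - employee 6 (Quinn): dept_id=NULL, no match -> kept with NULL
All 6 rows appear; 2 have NULL department.

SQL:
SELECT a.name, b.name AS department
FROM employees a
LEFT JOIN departments b ON a.dept_id = b.id

Result:
name   | department
-------+-----------
Hank   | Product   
Olivia | Design    
Tina   | NULL      
Mia    | Operations
Frank  | Product   
Quinn  | NULL      


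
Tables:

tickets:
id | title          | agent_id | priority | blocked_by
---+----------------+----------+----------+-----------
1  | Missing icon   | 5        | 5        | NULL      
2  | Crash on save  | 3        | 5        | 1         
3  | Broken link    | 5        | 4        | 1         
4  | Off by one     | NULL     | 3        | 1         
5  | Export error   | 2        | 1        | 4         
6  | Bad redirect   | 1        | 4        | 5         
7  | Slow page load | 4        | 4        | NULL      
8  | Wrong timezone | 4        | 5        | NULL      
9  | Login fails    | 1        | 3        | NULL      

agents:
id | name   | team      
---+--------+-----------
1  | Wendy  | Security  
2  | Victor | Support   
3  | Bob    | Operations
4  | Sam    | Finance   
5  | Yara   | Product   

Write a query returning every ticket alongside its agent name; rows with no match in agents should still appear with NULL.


LEFT JOIN keeps every row from tickets (the left table); where agent_id has no match in agents, the agent columns become NULL. Walk through each ticket:
  - ticket 1 (Missing icon): agent_id=5 -> matches Yara
  - ticket 2 (Crash on save): agent_id=3 -> matches Bob
  - ticket 3 (Broken link): agent_id=5 -> matches Yara
  - ticket 4 (Off by one): agent_id=NULL, no match -> kept with NULL
  - ticket 5 (Export error): agent_id=2 -> matches Victor
  - ticket 6 (Bad redirect): agent_id=1 -> matches Wendy
  - ticket 7 (Slow page load): agent_id=4 -> matches Sam
  - ticket 8 (Wrong timezone): agent_id=4 -> matches Sam
  - ticket 9 (Login fails): agent_id=1 -> matches Wendy
All 9 rows appear; 1 has NULL agent.

SQL:
SELECT a.title, b.name AS agent
FROM tickets a
LEFT JOIN agents b ON a.agent_id = b.id

Result:
title          | agent 
---------------+-------
Missing icon   | Yara  
Crash on save  | Bob   
Broken link    | Yara  
Off by one     | NULL  
Export error   | Victor
Bad redirect   | Wendy 
Slow page load | Sam   
Wrong timezone | Sam   
Login fails    | Wendy 


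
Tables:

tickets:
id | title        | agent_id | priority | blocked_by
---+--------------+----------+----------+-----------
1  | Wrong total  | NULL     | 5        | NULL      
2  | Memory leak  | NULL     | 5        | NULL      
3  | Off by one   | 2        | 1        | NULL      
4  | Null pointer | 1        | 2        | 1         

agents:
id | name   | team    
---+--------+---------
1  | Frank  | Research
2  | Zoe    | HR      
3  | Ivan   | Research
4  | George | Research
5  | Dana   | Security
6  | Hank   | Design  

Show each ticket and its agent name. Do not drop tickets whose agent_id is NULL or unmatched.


LEFT JOIN keeps every row from tickets (the left table); where agent_id has no match in agents, the agent columns become NULL. Walk through each ticket:
  - ticket 1 (Wrong total): agent_id=NULL, no match -> kept with NULL
  - ticket 2 (Memory leak): agent_id=NULL, no match -> kept with NULL
  - ticket 3 (Off by one): agent_id=2 -> matches Zoe
  - ticket 4 (Null pointer): agent_id=1 -> matches Frank
All 4 rows appear; 2 have NULL agent.

SQL:
SELECT a.title, b.name AS agent
FROM tickets a
LEFT JOIN agents b ON a.agent_id = b.id

Result:
title        | agent
-------------+------
Wrong total  | NULL 
Memory leak  | NULL 
Off by one   | Zoe  
Null pointer | Frank


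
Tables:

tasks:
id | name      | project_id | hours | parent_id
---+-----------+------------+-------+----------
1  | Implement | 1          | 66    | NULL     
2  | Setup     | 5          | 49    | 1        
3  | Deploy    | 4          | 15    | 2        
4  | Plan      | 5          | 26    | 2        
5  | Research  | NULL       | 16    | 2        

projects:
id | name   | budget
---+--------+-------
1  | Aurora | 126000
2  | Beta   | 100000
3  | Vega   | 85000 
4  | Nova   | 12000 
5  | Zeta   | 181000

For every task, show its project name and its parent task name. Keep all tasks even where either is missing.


Two LEFT JOINs from the same base table tasks: one to projects via project_id, one to tasks itself via parent_id. Both are LEFT so every task is preserved.
Match against projects:
  - task 1 (Implement): project_id=1 -> matches Aurora
  - task 2 (Setup): project_id=5 -> matches Zeta
  - task 3 (Deploy): project_id=4 -> matches Nova
  - task 4 (Plan): project_id=5 -> matches Zeta
  - task 5 (Research): project_id=NULL, no match -> kept with NULL
Match against tasks (self):
  - task 1 (Implement): parent_id=NULL -> NULL
  - task 2 (Setup): parent_id=1 -> Implement
  - task 3 (Deploy): parent_id=2 -> Setup
  - task 4 (Plan): parent_id=2 -> Setup
  - task 5 (Research): parent_id=2 -> Setup

SQL:
SELECT a.name, b.name AS project, c.name AS parent
FROM tasks a
LEFT JOIN projects b ON a.project_id = b.id
LEFT JOIN tasks c ON a.parent_id = c.id

Result:
name      | project | parent   
----------+---------+----------
Implement | Aurora  | NULL     
Setup     | Zeta    | Implement
Deploy    | Nova    | Setup    
Plan      | Zeta    | Setup    
Research  | NULL    | Setup    


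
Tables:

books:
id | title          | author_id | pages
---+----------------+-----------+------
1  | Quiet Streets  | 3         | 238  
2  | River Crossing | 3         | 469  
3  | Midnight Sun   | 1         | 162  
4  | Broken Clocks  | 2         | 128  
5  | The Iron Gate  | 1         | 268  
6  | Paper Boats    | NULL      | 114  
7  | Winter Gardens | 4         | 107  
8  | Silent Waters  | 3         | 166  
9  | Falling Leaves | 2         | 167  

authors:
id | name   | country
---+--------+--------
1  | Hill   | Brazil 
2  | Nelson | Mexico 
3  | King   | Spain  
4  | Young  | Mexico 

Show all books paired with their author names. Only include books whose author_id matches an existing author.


INNER JOIN keeps only books rows whose author_id matches an id in authors. Walk through each book:
  - book 1 (Quiet Streets): author_id=3 -> matches King
  - book 2 (River Crossing): author_id=3 -> matches King
  - book 3 (Midnight Sun): author_id=1 -> matches Hill
  - book 4 (Broken Clocks): author_id=2 -> matches Nelson
  - book 5 (The Iron Gate): author_id=1 -> matches Hill
  - book 6 (Paper Boats): author_id=NULL, no match -> dropped
  - book 7 (Winter Gardens): author_id=4 -> matches Young
  - book 8 (Silent Waters): author_id=3 -> matches King
  - book 9 (Falling Leaves): author_id=2 -> matches Nelson
So 1 of 9 rows is dropped.

SQL:
SELECT a.title, b.name AS author
FROM books a
INNER JOIN authors b ON a.author_id = b.id

Result:
title          | author
---------------+-------
Quiet Streets  | King  
River Crossing | King  
Midnight Sun   | Hill  
Broken Clocks  | Nelson
The Iron Gate  | Hill  
Winter Gardens | Young 
Silent Waters  | King  
Falling Leaves | Nelson


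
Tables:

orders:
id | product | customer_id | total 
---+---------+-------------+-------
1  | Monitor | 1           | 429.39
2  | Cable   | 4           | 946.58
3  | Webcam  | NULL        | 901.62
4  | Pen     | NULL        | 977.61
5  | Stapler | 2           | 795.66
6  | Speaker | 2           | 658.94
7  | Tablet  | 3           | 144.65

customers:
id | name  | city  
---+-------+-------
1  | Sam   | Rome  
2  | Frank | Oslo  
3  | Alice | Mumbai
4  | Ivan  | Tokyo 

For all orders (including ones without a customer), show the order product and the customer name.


LEFT JOIN keeps every row from orders (the left table); where customer_id has no match in customers, the customer columns become NULL. Walk through each order:
  - order 1 (Monitor): customer_id=1 -> matches Sam
  - order 2 (Cable): customer_id=4 -> matches Ivan
  - order 3 (Webcam): customer_id=NULL, no match -> kept with NULL
  - order 4 (Pen): customer_id=NULL, no match -> kept with NULL
  - order 5 (Stapler): customer_id=2 -> matches Frank
  - order 6 (Speaker): customer_id=2 -> matches Frank
  - order 7 (Tablet): customer_id=3 -> matches Alice
All 7 rows appear; 2 have NULL customer.

SQL:
SELECT a.product, b.name AS customer
FROM orders a
LEFT JOIN customers b ON a.customer_id = b.id

Result:
product | customer
--------+---------
Monitor | Sam     
Cable   | Ivan    
Webcam  | NULL    
Pen     | NULL    
Stapler | Frank   
Speaker | Frank   
Tablet  | Alice   


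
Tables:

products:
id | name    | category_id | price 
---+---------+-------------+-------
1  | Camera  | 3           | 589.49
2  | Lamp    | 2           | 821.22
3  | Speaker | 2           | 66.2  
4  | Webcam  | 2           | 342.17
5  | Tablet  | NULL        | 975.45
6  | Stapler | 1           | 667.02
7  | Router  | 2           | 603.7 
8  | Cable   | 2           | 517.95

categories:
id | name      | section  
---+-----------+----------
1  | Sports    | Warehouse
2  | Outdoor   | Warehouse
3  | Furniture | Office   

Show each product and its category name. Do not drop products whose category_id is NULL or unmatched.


LEFT JOIN keeps every row from products (the left table); where category_id has no match in categories, the category columns become NULL. Walk through each product:
  - product 1 (Camera): category_id=3 -> matches Furniture
  - product 2 (Lamp): category_id=2 -> matches Outdoor
  - product 3 (Speaker): category_id=2 -> matches Outdoor
  - product 4 (Webcam): category_id=2 -> matches Outdoor
  - product 5 (Tablet): category_id=NULL, no match -> kept with NULL
  - product 6 (Stapler): category_id=1 -> matches Sports
  - product 7 (Router): category_id=2 -> matches Outdoor
  - product 8 (Cable): category_id=2 -> matches Outdoor
All 8 rows appear; 1 has NULL category.

SQL:
SELECT a.name, b.name AS category
FROM products a
LEFT JOIN categories b ON a.category_id = b.id

Result:
name    | category 
--------+----------
Camera  | Furniture
Lamp    | Outdoor  
Speaker | Outdoor  
Webcam  | Outdoor  
Tablet  | NULL     
Stapler | Sports   
Router  | Outdoor  
Cable   | Outdoor  
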